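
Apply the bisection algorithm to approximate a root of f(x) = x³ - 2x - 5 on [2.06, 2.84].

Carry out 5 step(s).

f(x) = x³ - 2x - 5
Initial interval: [2.06, 2.84]

Iteration 1:
  c_1 = (2.060000 + 2.840000)/2 = 2.450000
  f(c_1) = f(2.450000) = 4.806125
  f(a) × f(c) < 0, new interval: [2.060000, 2.450000]
Iteration 2:
  c_2 = (2.060000 + 2.450000)/2 = 2.255000
  f(c_2) = f(2.255000) = 1.956731
  f(a) × f(c) < 0, new interval: [2.060000, 2.255000]
Iteration 3:
  c_3 = (2.060000 + 2.255000)/2 = 2.157500
  f(c_3) = f(2.157500) = 0.727744
  f(a) × f(c) < 0, new interval: [2.060000, 2.157500]
Iteration 4:
  c_4 = (2.060000 + 2.157500)/2 = 2.108750
  f(c_4) = f(2.108750) = 0.159746
  f(a) × f(c) < 0, new interval: [2.060000, 2.108750]
Iteration 5:
  c_5 = (2.060000 + 2.108750)/2 = 2.084375
  f(c_5) = f(2.084375) = -0.112934
  f(a) × f(c) ≥ 0, new interval: [2.084375, 2.108750]

After 5 iteration(s), the approximation is c_5 = 2.084375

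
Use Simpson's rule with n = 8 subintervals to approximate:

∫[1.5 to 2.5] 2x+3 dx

f(x) = 2x+3
a = 1.5, b = 2.5, n = 8
h = (b - a)/n = 0.125000

Simpson's rule: (h/3)[f(x₀) + 4f(x₁) + 2f(x₂) + ... + f(xₙ)]

x_0 = 1.5000, f(x_0) = 6.000000, coefficient = 1
x_1 = 1.6250, f(x_1) = 6.250000, coefficient = 4
x_2 = 1.7500, f(x_2) = 6.500000, coefficient = 2
x_3 = 1.8750, f(x_3) = 6.750000, coefficient = 4
x_4 = 2.0000, f(x_4) = 7.000000, coefficient = 2
x_5 = 2.1250, f(x_5) = 7.250000, coefficient = 4
x_6 = 2.2500, f(x_6) = 7.500000, coefficient = 2
x_7 = 2.3750, f(x_7) = 7.750000, coefficient = 4
x_8 = 2.5000, f(x_8) = 8.000000, coefficient = 1

I ≈ (0.125000/3) × 168.000000 = 7.000000
Exact value: 7.000000
Error: 0.000000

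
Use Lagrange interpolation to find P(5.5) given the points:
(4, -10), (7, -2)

Lagrange interpolation formula:
P(x) = Σ yᵢ × Lᵢ(x)
where Lᵢ(x) = Π_{j≠i} (x - xⱼ)/(xᵢ - xⱼ)

L_0(5.5) = (5.5 - 7)/(4 - 7) = 0.500000
L_1(5.5) = (5.5 - 4)/(7 - 4) = 0.500000

P(5.5) = (-10)×L_0(5.5) + (-2)×L_1(5.5)
P(5.5) = -6.000000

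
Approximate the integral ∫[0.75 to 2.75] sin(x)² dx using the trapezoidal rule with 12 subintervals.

f(x) = sin(x)²
a = 0.75, b = 2.75, n = 12
h = (b - a)/n = 0.166667

Trapezoidal rule: (h/2)[f(x₀) + 2f(x₁) + 2f(x₂) + ... + f(xₙ)]

x_0 = 0.7500, f(x_0) = 0.464631, coefficient = 1
x_1 = 0.9167, f(x_1) = 0.629766, coefficient = 2
x_2 = 1.0833, f(x_2) = 0.780615, coefficient = 2
x_3 = 1.2500, f(x_3) = 0.900572, coefficient = 2
x_4 = 1.4167, f(x_4) = 0.976432, coefficient = 2
x_5 = 1.5833, f(x_5) = 0.999843, coefficient = 2
x_6 = 1.7500, f(x_6) = 0.968228, coefficient = 2
x_7 = 1.9167, f(x_7) = 0.885068, coefficient = 2
x_8 = 2.0833, f(x_8) = 0.759518, coefficient = 2
x_9 = 2.2500, f(x_9) = 0.605398, coefficient = 2
x_10 = 2.4167, f(x_10) = 0.439675, coefficient = 2
x_11 = 2.5833, f(x_11) = 0.280593, coefficient = 2
x_12 = 2.7500, f(x_12) = 0.145665, coefficient = 1

I ≈ (0.166667/2) × 17.061712 = 1.421809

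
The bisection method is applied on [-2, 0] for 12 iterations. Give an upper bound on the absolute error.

Bisection error bound: |error| ≤ (b-a)/2^n
|error| ≤ (0 - (-2))/2^12 = 2/2^12
|error| ≤ 0.0004882812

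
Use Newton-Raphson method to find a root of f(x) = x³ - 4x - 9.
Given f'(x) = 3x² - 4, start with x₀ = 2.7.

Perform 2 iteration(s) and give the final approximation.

f(x) = x³ - 4x - 9
f'(x) = 3x² - 4
x₀ = 2.7

Newton-Raphson formula: x_{n+1} = x_n - f(x_n)/f'(x_n)

Iteration 1:
  f(2.700000) = -0.117000
  f'(2.700000) = 17.870000
  x_1 = 2.700000 - (-0.117000)/17.870000 = 2.706547
Iteration 2:
  f(2.706547) = 0.000348
  f'(2.706547) = 17.976195
  x_2 = 2.706547 - 0.000348/17.976195 = 2.706528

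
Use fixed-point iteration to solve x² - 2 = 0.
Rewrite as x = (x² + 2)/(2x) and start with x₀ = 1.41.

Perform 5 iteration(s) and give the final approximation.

Equation: x² - 2 = 0
Fixed-point form: x = (x² + 2)/(2x)
x₀ = 1.41

x_1 = g(1.410000) = 1.414220
x_2 = g(1.414220) = 1.414214
x_3 = g(1.414214) = 1.414214
x_4 = g(1.414214) = 1.414214
x_5 = g(1.414214) = 1.414214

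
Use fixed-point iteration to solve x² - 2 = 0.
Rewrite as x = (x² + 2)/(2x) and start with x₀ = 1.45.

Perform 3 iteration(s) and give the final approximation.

Equation: x² - 2 = 0
Fixed-point form: x = (x² + 2)/(2x)
x₀ = 1.45

x_1 = g(1.450000) = 1.414655
x_2 = g(1.414655) = 1.414214
x_3 = g(1.414214) = 1.414214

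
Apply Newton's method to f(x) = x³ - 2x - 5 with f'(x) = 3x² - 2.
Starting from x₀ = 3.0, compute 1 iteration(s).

f(x) = x³ - 2x - 5
f'(x) = 3x² - 2
x₀ = 3.0

Newton-Raphson formula: x_{n+1} = x_n - f(x_n)/f'(x_n)

Iteration 1:
  f(3.000000) = 16.000000
  f'(3.000000) = 25.000000
  x_1 = 3.000000 - 16.000000/25.000000 = 2.360000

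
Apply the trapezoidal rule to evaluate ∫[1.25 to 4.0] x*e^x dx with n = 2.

f(x) = x*e^x
a = 1.25, b = 4.0, n = 2
h = (b - a)/n = 1.375000

Trapezoidal rule: (h/2)[f(x₀) + 2f(x₁) + 2f(x₂) + ... + f(xₙ)]

x_0 = 1.2500, f(x_0) = 4.362929, coefficient = 1
x_1 = 2.6250, f(x_1) = 36.237007, coefficient = 2
x_2 = 4.0000, f(x_2) = 218.392600, coefficient = 1

I ≈ (1.375000/2) × 295.229543 = 202.970311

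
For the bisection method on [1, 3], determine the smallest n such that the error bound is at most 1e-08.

We need (b-a)/2^n ≤ 1e-08
(3 - 1)/2^n ≤ 1e-08
2/2^n ≤ 1e-08
2^n ≥ 200000000
n ≥ log₂(200000000) = 27.58
n ≥ 28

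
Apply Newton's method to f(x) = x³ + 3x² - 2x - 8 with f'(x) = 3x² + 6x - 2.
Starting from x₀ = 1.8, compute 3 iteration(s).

f(x) = x³ + 3x² - 2x - 8
f'(x) = 3x² + 6x - 2
x₀ = 1.8

Newton-Raphson formula: x_{n+1} = x_n - f(x_n)/f'(x_n)

Iteration 1:
  f(1.800000) = 3.952000
  f'(1.800000) = 18.520000
  x_1 = 1.800000 - 3.952000/18.520000 = 1.586609
Iteration 2:
  f(1.586609) = 0.372783
  f'(1.586609) = 15.071639
  x_2 = 1.586609 - 0.372783/15.071639 = 1.561875
Iteration 3:
  f(1.561875) = 0.004732
  f'(1.561875) = 14.689611
  x_3 = 1.561875 - 0.004732/14.689611 = 1.561553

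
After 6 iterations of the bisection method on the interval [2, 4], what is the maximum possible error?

Bisection error bound: |error| ≤ (b-a)/2^n
|error| ≤ (4 - 2)/2^6 = 2/2^6
|error| ≤ 0.0312500000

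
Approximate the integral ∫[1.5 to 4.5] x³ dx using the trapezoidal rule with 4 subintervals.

f(x) = x³
a = 1.5, b = 4.5, n = 4
h = (b - a)/n = 0.750000

Trapezoidal rule: (h/2)[f(x₀) + 2f(x₁) + 2f(x₂) + ... + f(xₙ)]

x_0 = 1.5000, f(x_0) = 3.375000, coefficient = 1
x_1 = 2.2500, f(x_1) = 11.390625, coefficient = 2
x_2 = 3.0000, f(x_2) = 27.000000, coefficient = 2
x_3 = 3.7500, f(x_3) = 52.734375, coefficient = 2
x_4 = 4.5000, f(x_4) = 91.125000, coefficient = 1

I ≈ (0.750000/2) × 276.750000 = 103.781250
Exact value: 101.250000
Error: 2.531250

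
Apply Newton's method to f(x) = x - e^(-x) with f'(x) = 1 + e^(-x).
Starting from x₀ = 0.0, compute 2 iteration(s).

f(x) = x - e^(-x)
f'(x) = 1 + e^(-x)
x₀ = 0.0

Newton-Raphson formula: x_{n+1} = x_n - f(x_n)/f'(x_n)

Iteration 1:
  f(0.000000) = -1.000000
  f'(0.000000) = 2.000000
  x_1 = 0.000000 - (-1.000000)/2.000000 = 0.500000
Iteration 2:
  f(0.500000) = -0.106531
  f'(0.500000) = 1.606531
  x_2 = 0.500000 - (-0.106531)/1.606531 = 0.566311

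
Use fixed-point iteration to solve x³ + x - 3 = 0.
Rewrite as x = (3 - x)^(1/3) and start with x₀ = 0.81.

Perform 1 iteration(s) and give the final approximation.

Equation: x³ + x - 3 = 0
Fixed-point form: x = (3 - x)^(1/3)
x₀ = 0.81

x_1 = g(0.810000) = 1.298618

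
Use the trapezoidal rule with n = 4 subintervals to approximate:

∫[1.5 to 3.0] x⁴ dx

f(x) = x⁴
a = 1.5, b = 3.0, n = 4
h = (b - a)/n = 0.375000

Trapezoidal rule: (h/2)[f(x₀) + 2f(x₁) + 2f(x₂) + ... + f(xₙ)]

x_0 = 1.5000, f(x_0) = 5.062500, coefficient = 1
x_1 = 1.8750, f(x_1) = 12.359619, coefficient = 2
x_2 = 2.2500, f(x_2) = 25.628906, coefficient = 2
x_3 = 2.6250, f(x_3) = 47.480713, coefficient = 2
x_4 = 3.0000, f(x_4) = 81.000000, coefficient = 1

I ≈ (0.375000/2) × 257.000977 = 48.187683
Exact value: 47.081250
Error: 1.106433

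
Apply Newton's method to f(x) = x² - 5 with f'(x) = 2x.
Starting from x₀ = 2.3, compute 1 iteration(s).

f(x) = x² - 5
f'(x) = 2x
x₀ = 2.3

Newton-Raphson formula: x_{n+1} = x_n - f(x_n)/f'(x_n)

Iteration 1:
  f(2.300000) = 0.290000
  f'(2.300000) = 4.600000
  x_1 = 2.300000 - 0.290000/4.600000 = 2.236957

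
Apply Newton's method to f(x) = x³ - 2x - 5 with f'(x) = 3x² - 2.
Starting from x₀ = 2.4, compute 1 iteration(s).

f(x) = x³ - 2x - 5
f'(x) = 3x² - 2
x₀ = 2.4

Newton-Raphson formula: x_{n+1} = x_n - f(x_n)/f'(x_n)

Iteration 1:
  f(2.400000) = 4.024000
  f'(2.400000) = 15.280000
  x_1 = 2.400000 - 4.024000/15.280000 = 2.136649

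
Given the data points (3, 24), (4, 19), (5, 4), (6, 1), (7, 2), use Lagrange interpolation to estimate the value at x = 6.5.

Lagrange interpolation formula:
P(x) = Σ yᵢ × Lᵢ(x)
where Lᵢ(x) = Π_{j≠i} (x - xⱼ)/(xᵢ - xⱼ)

L_0(6.5) = (6.5 - 4)/(3 - 4) × (6.5 - 5)/(3 - 5) × (6.5 - 6)/(3 - 6) × (6.5 - 7)/(3 - 7) = -0.039062
L_1(6.5) = (6.5 - 3)/(4 - 3) × (6.5 - 5)/(4 - 5) × (6.5 - 6)/(4 - 6) × (6.5 - 7)/(4 - 7) = 0.218750
L_2(6.5) = (6.5 - 3)/(5 - 3) × (6.5 - 4)/(5 - 4) × (6.5 - 6)/(5 - 6) × (6.5 - 7)/(5 - 7) = -0.546875
L_3(6.5) = (6.5 - 3)/(6 - 3) × (6.5 - 4)/(6 - 4) × (6.5 - 5)/(6 - 5) × (6.5 - 7)/(6 - 7) = 1.093750
L_4(6.5) = (6.5 - 3)/(7 - 3) × (6.5 - 4)/(7 - 4) × (6.5 - 5)/(7 - 5) × (6.5 - 6)/(7 - 6) = 0.273438

P(6.5) = 24×L_0(6.5) + 19×L_1(6.5) + 4×L_2(6.5) + 1×L_3(6.5) + 2×L_4(6.5)
P(6.5) = 2.671875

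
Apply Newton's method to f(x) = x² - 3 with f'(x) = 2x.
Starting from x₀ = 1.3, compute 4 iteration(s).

f(x) = x² - 3
f'(x) = 2x
x₀ = 1.3

Newton-Raphson formula: x_{n+1} = x_n - f(x_n)/f'(x_n)

Iteration 1:
  f(1.300000) = -1.310000
  f'(1.300000) = 2.600000
  x_1 = 1.300000 - (-1.310000)/2.600000 = 1.803846
Iteration 2:
  f(1.803846) = 0.253861
  f'(1.803846) = 3.607692
  x_2 = 1.803846 - 0.253861/3.607692 = 1.733480
Iteration 3:
  f(1.733480) = 0.004951
  f'(1.733480) = 3.466959
  x_3 = 1.733480 - 0.004951/3.466959 = 1.732051
Iteration 4:
  f(1.732051) = 0.000002
  f'(1.732051) = 3.464103
  x_4 = 1.732051 - 0.000002/3.464103 = 1.732051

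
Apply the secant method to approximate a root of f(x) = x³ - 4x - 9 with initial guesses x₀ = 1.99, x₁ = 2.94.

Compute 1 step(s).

f(x) = x³ - 4x - 9
x₀ = 1.99, x₁ = 2.94

Secant formula: x_{n+1} = x_n - f(x_n)(x_n - x_{n-1})/(f(x_n) - f(x_{n-1}))

Iteration 1:
  f(1.990000) = -9.079401
  f(2.940000) = 4.652184
  x_2 = 2.940000 - 4.652184×(2.940000 - 1.990000)/(4.652184 - (-9.079401))
       = 2.618145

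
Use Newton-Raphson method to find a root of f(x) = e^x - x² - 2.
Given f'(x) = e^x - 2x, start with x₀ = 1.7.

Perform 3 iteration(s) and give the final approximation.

f(x) = e^x - x² - 2
f'(x) = e^x - 2x
x₀ = 1.7

Newton-Raphson formula: x_{n+1} = x_n - f(x_n)/f'(x_n)

Iteration 1:
  f(1.700000) = 0.583947
  f'(1.700000) = 2.073947
  x_1 = 1.700000 - 0.583947/2.073947 = 1.418437
Iteration 2:
  f(1.418437) = 0.118695
  f'(1.418437) = 1.293785
  x_2 = 1.418437 - 0.118695/1.293785 = 1.326694
Iteration 3:
  f(1.326694) = 0.008447
  f'(1.326694) = 1.115176
  x_3 = 1.326694 - 0.008447/1.115176 = 1.319119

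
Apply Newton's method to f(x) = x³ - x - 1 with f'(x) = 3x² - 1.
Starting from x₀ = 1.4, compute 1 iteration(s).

f(x) = x³ - x - 1
f'(x) = 3x² - 1
x₀ = 1.4

Newton-Raphson formula: x_{n+1} = x_n - f(x_n)/f'(x_n)

Iteration 1:
  f(1.400000) = 0.344000
  f'(1.400000) = 4.880000
  x_1 = 1.400000 - 0.344000/4.880000 = 1.329508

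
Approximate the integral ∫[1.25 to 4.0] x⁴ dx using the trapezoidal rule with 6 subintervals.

f(x) = x⁴
a = 1.25, b = 4.0, n = 6
h = (b - a)/n = 0.458333

Trapezoidal rule: (h/2)[f(x₀) + 2f(x₁) + 2f(x₂) + ... + f(xₙ)]

x_0 = 1.2500, f(x_0) = 2.441406, coefficient = 1
x_1 = 1.7083, f(x_1) = 8.517075, coefficient = 2
x_2 = 2.1667, f(x_2) = 22.037809, coefficient = 2
x_3 = 2.6250, f(x_3) = 47.480713, coefficient = 2
x_4 = 3.0833, f(x_4) = 90.381993, coefficient = 2
x_5 = 3.5417, f(x_5) = 157.336953, coefficient = 2
x_6 = 4.0000, f(x_6) = 256.000000, coefficient = 1

I ≈ (0.458333/2) × 909.950491 = 208.530321
Exact value: 204.189648
Error: 4.340672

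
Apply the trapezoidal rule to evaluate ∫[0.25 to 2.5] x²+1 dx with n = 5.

f(x) = x²+1
a = 0.25, b = 2.5, n = 5
h = (b - a)/n = 0.450000

Trapezoidal rule: (h/2)[f(x₀) + 2f(x₁) + 2f(x₂) + ... + f(xₙ)]

x_0 = 0.2500, f(x_0) = 1.062500, coefficient = 1
x_1 = 0.7000, f(x_1) = 1.490000, coefficient = 2
x_2 = 1.1500, f(x_2) = 2.322500, coefficient = 2
x_3 = 1.6000, f(x_3) = 3.560000, coefficient = 2
x_4 = 2.0500, f(x_4) = 5.202500, coefficient = 2
x_5 = 2.5000, f(x_5) = 7.250000, coefficient = 1

I ≈ (0.450000/2) × 33.462500 = 7.529063
Exact value: 7.453125
Error: 0.075938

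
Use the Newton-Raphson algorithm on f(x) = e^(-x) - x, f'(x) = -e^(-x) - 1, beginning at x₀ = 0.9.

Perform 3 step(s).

f(x) = e^(-x) - x
f'(x) = -e^(-x) - 1
x₀ = 0.9

Newton-Raphson formula: x_{n+1} = x_n - f(x_n)/f'(x_n)

Iteration 1:
  f(0.900000) = -0.493430
  f'(0.900000) = -1.406570
  x_1 = 0.900000 - (-0.493430)/(-1.406570) = 0.549196
Iteration 2:
  f(0.549196) = 0.028218
  f'(0.549196) = -1.577414
  x_2 = 0.549196 - 0.028218/(-1.577414) = 0.567085
Iteration 3:
  f(0.567085) = 0.000092
  f'(0.567085) = -1.567177
  x_3 = 0.567085 - 0.000092/(-1.567177) = 0.567143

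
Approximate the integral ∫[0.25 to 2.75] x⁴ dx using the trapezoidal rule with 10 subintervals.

f(x) = x⁴
a = 0.25, b = 2.75, n = 10
h = (b - a)/n = 0.250000

Trapezoidal rule: (h/2)[f(x₀) + 2f(x₁) + 2f(x₂) + ... + f(xₙ)]

x_0 = 0.2500, f(x_0) = 0.003906, coefficient = 1
x_1 = 0.5000, f(x_1) = 0.062500, coefficient = 2
x_2 = 0.7500, f(x_2) = 0.316406, coefficient = 2
x_3 = 1.0000, f(x_3) = 1.000000, coefficient = 2
x_4 = 1.2500, f(x_4) = 2.441406, coefficient = 2
x_5 = 1.5000, f(x_5) = 5.062500, coefficient = 2
x_6 = 1.7500, f(x_6) = 9.378906, coefficient = 2
x_7 = 2.0000, f(x_7) = 16.000000, coefficient = 2
x_8 = 2.2500, f(x_8) = 25.628906, coefficient = 2
x_9 = 2.5000, f(x_9) = 39.062500, coefficient = 2
x_10 = 2.7500, f(x_10) = 57.191406, coefficient = 1

I ≈ (0.250000/2) × 255.101562 = 31.887695
Exact value: 31.455078
Error: 0.432617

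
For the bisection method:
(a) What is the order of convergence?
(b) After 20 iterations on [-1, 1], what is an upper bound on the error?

(a) Bisection has linear (order 1) convergence; the error is halved each step.

(b) Error bound = (b-a)/2^n = (1 - (-1))/2^{20}
    = 2/2^{20}

(a) 1 (linear); (b) error ≤ 1.91e-06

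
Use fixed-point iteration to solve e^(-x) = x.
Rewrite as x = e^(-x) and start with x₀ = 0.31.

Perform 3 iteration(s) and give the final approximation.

Equation: e^(-x) = x
Fixed-point form: x = e^(-x)
x₀ = 0.31

x_1 = g(0.310000) = 0.733447
x_2 = g(0.733447) = 0.480251
x_3 = g(0.480251) = 0.618628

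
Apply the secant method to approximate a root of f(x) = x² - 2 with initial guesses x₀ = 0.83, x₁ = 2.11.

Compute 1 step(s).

f(x) = x² - 2
x₀ = 0.83, x₁ = 2.11

Secant formula: x_{n+1} = x_n - f(x_n)(x_n - x_{n-1})/(f(x_n) - f(x_{n-1}))

Iteration 1:
  f(0.830000) = -1.311100
  f(2.110000) = 2.452100
  x_2 = 2.110000 - 2.452100×(2.110000 - 0.830000)/(2.452100 - (-1.311100))
       = 1.275952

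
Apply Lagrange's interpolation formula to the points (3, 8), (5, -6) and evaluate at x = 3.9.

Lagrange interpolation formula:
P(x) = Σ yᵢ × Lᵢ(x)
where Lᵢ(x) = Π_{j≠i} (x - xⱼ)/(xᵢ - xⱼ)

L_0(3.9) = (3.9 - 5)/(3 - 5) = 0.550000
L_1(3.9) = (3.9 - 3)/(5 - 3) = 0.450000

P(3.9) = 8×L_0(3.9) + (-6)×L_1(3.9)
P(3.9) = 1.700000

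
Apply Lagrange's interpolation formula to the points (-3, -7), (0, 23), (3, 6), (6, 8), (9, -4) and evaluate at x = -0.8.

Lagrange interpolation formula:
P(x) = Σ yᵢ × Lᵢ(x)
where Lᵢ(x) = Π_{j≠i} (x - xⱼ)/(xᵢ - xⱼ)

L_0(-0.8) = (-0.8 - 0)/(-3 - 0) × (-0.8 - 3)/(-3 - 3) × (-0.8 - 6)/(-3 - 6) × (-0.8 - 9)/(-3 - 9) = 0.104211
L_1(-0.8) = (-0.8 - (-3))/(0 - (-3)) × (-0.8 - 3)/(0 - 3) × (-0.8 - 6)/(0 - 6) × (-0.8 - 9)/(0 - 9) = 1.146318
L_2(-0.8) = (-0.8 - (-3))/(3 - (-3)) × (-0.8 - 0)/(3 - 0) × (-0.8 - 6)/(3 - 6) × (-0.8 - 9)/(3 - 9) = -0.361995
L_3(-0.8) = (-0.8 - (-3))/(6 - (-3)) × (-0.8 - 0)/(6 - 0) × (-0.8 - 3)/(6 - 3) × (-0.8 - 9)/(6 - 9) = 0.134861
L_4(-0.8) = (-0.8 - (-3))/(9 - (-3)) × (-0.8 - 0)/(9 - 0) × (-0.8 - 3)/(9 - 3) × (-0.8 - 6)/(9 - 6) = -0.023394

P(-0.8) = (-7)×L_0(-0.8) + 23×L_1(-0.8) + 6×L_2(-0.8) + 8×L_3(-0.8) + (-4)×L_4(-0.8)
P(-0.8) = 24.636326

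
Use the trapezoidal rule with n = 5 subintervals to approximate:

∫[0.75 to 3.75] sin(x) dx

f(x) = sin(x)
a = 0.75, b = 3.75, n = 5
h = (b - a)/n = 0.600000

Trapezoidal rule: (h/2)[f(x₀) + 2f(x₁) + 2f(x₂) + ... + f(xₙ)]

x_0 = 0.7500, f(x_0) = 0.681639, coefficient = 1
x_1 = 1.3500, f(x_1) = 0.975723, coefficient = 2
x_2 = 1.9500, f(x_2) = 0.928960, coefficient = 2
x_3 = 2.5500, f(x_3) = 0.557684, coefficient = 2
x_4 = 3.1500, f(x_4) = -0.008407, coefficient = 2
x_5 = 3.7500, f(x_5) = -0.571561, coefficient = 1

I ≈ (0.600000/2) × 5.017997 = 1.505399
Exact value: 1.552248
Error: 0.046849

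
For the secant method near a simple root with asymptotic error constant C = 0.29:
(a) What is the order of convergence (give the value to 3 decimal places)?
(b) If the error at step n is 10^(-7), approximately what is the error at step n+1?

(a) Secant method has superlinear convergence with order φ = (1+√5)/2 ≈ 1.618.
    This means |e_{n+1}| ≈ C|e_n|^1.618.

(b) With |e_n| = 10^(-7) and C = 0.29:
    |e_{n+1}| ≈ 0.29 × (10^(-7))^1.618 = 0.29 × 10^(-11.33)

(a) ≈ 1.618 (golden ratio); (b) |e_{n+1}| ≈ 1.368e-12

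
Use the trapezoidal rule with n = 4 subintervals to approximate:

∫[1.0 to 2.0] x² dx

f(x) = x²
a = 1.0, b = 2.0, n = 4
h = (b - a)/n = 0.250000

Trapezoidal rule: (h/2)[f(x₀) + 2f(x₁) + 2f(x₂) + ... + f(xₙ)]

x_0 = 1.0000, f(x_0) = 1.000000, coefficient = 1
x_1 = 1.2500, f(x_1) = 1.562500, coefficient = 2
x_2 = 1.5000, f(x_2) = 2.250000, coefficient = 2
x_3 = 1.7500, f(x_3) = 3.062500, coefficient = 2
x_4 = 2.0000, f(x_4) = 4.000000, coefficient = 1

I ≈ (0.250000/2) × 18.750000 = 2.343750
Exact value: 2.333333
Error: 0.010417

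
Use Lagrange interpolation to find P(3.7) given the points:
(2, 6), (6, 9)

Lagrange interpolation formula:
P(x) = Σ yᵢ × Lᵢ(x)
where Lᵢ(x) = Π_{j≠i} (x - xⱼ)/(xᵢ - xⱼ)

L_0(3.7) = (3.7 - 6)/(2 - 6) = 0.575000
L_1(3.7) = (3.7 - 2)/(6 - 2) = 0.425000

P(3.7) = 6×L_0(3.7) + 9×L_1(3.7)
P(3.7) = 7.275000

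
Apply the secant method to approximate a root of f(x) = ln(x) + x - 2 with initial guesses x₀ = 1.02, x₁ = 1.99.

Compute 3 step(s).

f(x) = ln(x) + x - 2
x₀ = 1.02, x₁ = 1.99

Secant formula: x_{n+1} = x_n - f(x_n)(x_n - x_{n-1})/(f(x_n) - f(x_{n-1}))

Iteration 1:
  f(1.020000) = -0.960197
  f(1.990000) = 0.678135
  x_2 = 1.990000 - 0.678135×(1.990000 - 1.020000)/(0.678135 - (-0.960197))
       = 1.588500
Iteration 2:
  f(1.990000) = 0.678135
  f(1.588500) = 0.051290
  x_3 = 1.588500 - 0.051290×(1.588500 - 1.990000)/(0.051290 - 0.678135)
       = 1.555648
Iteration 3:
  f(1.588500) = 0.051290
  f(1.555648) = -0.002460
  x_4 = 1.555648 - (-0.002460)×(1.555648 - 1.588500)/(-0.002460 - 0.051290)
       = 1.557151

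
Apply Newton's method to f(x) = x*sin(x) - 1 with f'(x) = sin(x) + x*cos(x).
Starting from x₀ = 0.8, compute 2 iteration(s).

f(x) = x*sin(x) - 1
f'(x) = sin(x) + x*cos(x)
x₀ = 0.8

Newton-Raphson formula: x_{n+1} = x_n - f(x_n)/f'(x_n)

Iteration 1:
  f(0.800000) = -0.426115
  f'(0.800000) = 1.274721
  x_1 = 0.800000 - (-0.426115)/1.274721 = 1.134281
Iteration 2:
  f(1.134281) = 0.027920
  f'(1.134281) = 1.385786
  x_2 = 1.134281 - 0.027920/1.385786 = 1.114134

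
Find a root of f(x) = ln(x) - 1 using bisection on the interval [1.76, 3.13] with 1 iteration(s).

f(x) = ln(x) - 1
Initial interval: [1.76, 3.13]

Iteration 1:
  c_1 = (1.760000 + 3.130000)/2 = 2.445000
  f(c_1) = f(2.445000) = -0.105955
  f(a) × f(c) ≥ 0, new interval: [2.445000, 3.130000]

After 1 iteration(s), the approximation is c_1 = 2.445000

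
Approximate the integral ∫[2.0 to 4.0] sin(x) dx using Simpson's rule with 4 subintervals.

f(x) = sin(x)
a = 2.0, b = 4.0, n = 4
h = (b - a)/n = 0.500000

Simpson's rule: (h/3)[f(x₀) + 4f(x₁) + 2f(x₂) + ... + f(xₙ)]

x_0 = 2.0000, f(x_0) = 0.909297, coefficient = 1
x_1 = 2.5000, f(x_1) = 0.598472, coefficient = 4
x_2 = 3.0000, f(x_2) = 0.141120, coefficient = 2
x_3 = 3.5000, f(x_3) = -0.350783, coefficient = 4
x_4 = 4.0000, f(x_4) = -0.756802, coefficient = 1

I ≈ (0.500000/3) × 1.425491 = 0.237582
Exact value: 0.237497
Error: 0.000085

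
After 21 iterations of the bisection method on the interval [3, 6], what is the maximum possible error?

Bisection error bound: |error| ≤ (b-a)/2^n
|error| ≤ (6 - 3)/2^21 = 3/2^21
|error| ≤ 0.0000014305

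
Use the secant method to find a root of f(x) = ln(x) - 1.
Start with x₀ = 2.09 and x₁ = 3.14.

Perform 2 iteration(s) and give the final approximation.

f(x) = ln(x) - 1
x₀ = 2.09, x₁ = 3.14

Secant formula: x_{n+1} = x_n - f(x_n)(x_n - x_{n-1})/(f(x_n) - f(x_{n-1}))

Iteration 1:
  f(2.090000) = -0.262836
  f(3.140000) = 0.144223
  x_2 = 3.140000 - 0.144223×(3.140000 - 2.090000)/(0.144223 - (-0.262836))
       = 2.767980
Iteration 2:
  f(3.140000) = 0.144223
  f(2.767980) = 0.018118
  x_3 = 2.767980 - 0.018118×(2.767980 - 3.140000)/(0.018118 - 0.144223)
       = 2.714531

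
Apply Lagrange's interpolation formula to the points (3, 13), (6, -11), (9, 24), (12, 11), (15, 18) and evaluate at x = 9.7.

Lagrange interpolation formula:
P(x) = Σ yᵢ × Lᵢ(x)
where Lᵢ(x) = Π_{j≠i} (x - xⱼ)/(xᵢ - xⱼ)

L_0(9.7) = (9.7 - 6)/(3 - 6) × (9.7 - 9)/(3 - 9) × (9.7 - 12)/(3 - 12) × (9.7 - 15)/(3 - 15) = 0.016241
L_1(9.7) = (9.7 - 3)/(6 - 3) × (9.7 - 9)/(6 - 9) × (9.7 - 12)/(6 - 12) × (9.7 - 15)/(6 - 15) = -0.117636
L_2(9.7) = (9.7 - 3)/(9 - 3) × (9.7 - 6)/(9 - 6) × (9.7 - 12)/(9 - 12) × (9.7 - 15)/(9 - 15) = 0.932685
L_3(9.7) = (9.7 - 3)/(12 - 3) × (9.7 - 6)/(12 - 6) × (9.7 - 9)/(12 - 9) × (9.7 - 15)/(12 - 15) = 0.189241
L_4(9.7) = (9.7 - 3)/(15 - 3) × (9.7 - 6)/(15 - 6) × (9.7 - 9)/(15 - 9) × (9.7 - 12)/(15 - 12) = -0.020531

P(9.7) = 13×L_0(9.7) + (-11)×L_1(9.7) + 24×L_2(9.7) + 11×L_3(9.7) + 18×L_4(9.7)
P(9.7) = 25.601669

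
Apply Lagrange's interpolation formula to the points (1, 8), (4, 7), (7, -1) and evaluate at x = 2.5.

Lagrange interpolation formula:
P(x) = Σ yᵢ × Lᵢ(x)
where Lᵢ(x) = Π_{j≠i} (x - xⱼ)/(xᵢ - xⱼ)

L_0(2.5) = (2.5 - 4)/(1 - 4) × (2.5 - 7)/(1 - 7) = 0.375000
L_1(2.5) = (2.5 - 1)/(4 - 1) × (2.5 - 7)/(4 - 7) = 0.750000
L_2(2.5) = (2.5 - 1)/(7 - 1) × (2.5 - 4)/(7 - 4) = -0.125000

P(2.5) = 8×L_0(2.5) + 7×L_1(2.5) + (-1)×L_2(2.5)
P(2.5) = 8.375000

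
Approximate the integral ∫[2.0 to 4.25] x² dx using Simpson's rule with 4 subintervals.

f(x) = x²
a = 2.0, b = 4.25, n = 4
h = (b - a)/n = 0.562500

Simpson's rule: (h/3)[f(x₀) + 4f(x₁) + 2f(x₂) + ... + f(xₙ)]

x_0 = 2.0000, f(x_0) = 4.000000, coefficient = 1
x_1 = 2.5625, f(x_1) = 6.566406, coefficient = 4
x_2 = 3.1250, f(x_2) = 9.765625, coefficient = 2
x_3 = 3.6875, f(x_3) = 13.597656, coefficient = 4
x_4 = 4.2500, f(x_4) = 18.062500, coefficient = 1

I ≈ (0.562500/3) × 122.250000 = 22.921875
Exact value: 22.921875
Error: 0.000000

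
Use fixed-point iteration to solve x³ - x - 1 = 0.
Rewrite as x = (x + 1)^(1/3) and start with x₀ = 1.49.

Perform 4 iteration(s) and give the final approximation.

Equation: x³ - x - 1 = 0
Fixed-point form: x = (x + 1)^(1/3)
x₀ = 1.49

x_1 = g(1.490000) = 1.355397
x_2 = g(1.355397) = 1.330520
x_3 = g(1.330520) = 1.325819
x_4 = g(1.325819) = 1.324927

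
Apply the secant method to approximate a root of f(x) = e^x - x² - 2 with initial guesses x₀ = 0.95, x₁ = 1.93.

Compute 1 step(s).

f(x) = e^x - x² - 2
x₀ = 0.95, x₁ = 1.93

Secant formula: x_{n+1} = x_n - f(x_n)(x_n - x_{n-1})/(f(x_n) - f(x_{n-1}))

Iteration 1:
  f(0.950000) = -0.316790
  f(1.930000) = 1.164610
  x_2 = 1.930000 - 1.164610×(1.930000 - 0.950000)/(1.164610 - (-0.316790))
       = 1.159568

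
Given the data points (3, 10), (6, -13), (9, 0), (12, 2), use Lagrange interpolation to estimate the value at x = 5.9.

Lagrange interpolation formula:
P(x) = Σ yᵢ × Lᵢ(x)
where Lᵢ(x) = Π_{j≠i} (x - xⱼ)/(xᵢ - xⱼ)

L_0(5.9) = (5.9 - 6)/(3 - 6) × (5.9 - 9)/(3 - 9) × (5.9 - 12)/(3 - 12) = 0.011673
L_1(5.9) = (5.9 - 3)/(6 - 3) × (5.9 - 9)/(6 - 9) × (5.9 - 12)/(6 - 12) = 1.015537
L_2(5.9) = (5.9 - 3)/(9 - 3) × (5.9 - 6)/(9 - 6) × (5.9 - 12)/(9 - 12) = -0.032759
L_3(5.9) = (5.9 - 3)/(12 - 3) × (5.9 - 6)/(12 - 6) × (5.9 - 9)/(12 - 9) = 0.005549

P(5.9) = 10×L_0(5.9) + (-13)×L_1(5.9) + 0×L_2(5.9) + 2×L_3(5.9)
P(5.9) = -13.074154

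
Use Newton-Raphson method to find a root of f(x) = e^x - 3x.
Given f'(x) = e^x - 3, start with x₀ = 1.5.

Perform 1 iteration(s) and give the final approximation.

f(x) = e^x - 3x
f'(x) = e^x - 3
x₀ = 1.5

Newton-Raphson formula: x_{n+1} = x_n - f(x_n)/f'(x_n)

Iteration 1:
  f(1.500000) = -0.018311
  f'(1.500000) = 1.481689
  x_1 = 1.500000 - (-0.018311)/1.481689 = 1.512358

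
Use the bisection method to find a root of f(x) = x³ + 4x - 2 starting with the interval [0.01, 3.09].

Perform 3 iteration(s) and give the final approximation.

f(x) = x³ + 4x - 2
Initial interval: [0.01, 3.09]

Iteration 1:
  c_1 = (0.010000 + 3.090000)/2 = 1.550000
  f(c_1) = f(1.550000) = 7.923875
  f(a) × f(c) < 0, new interval: [0.010000, 1.550000]
Iteration 2:
  c_2 = (0.010000 + 1.550000)/2 = 0.780000
  f(c_2) = f(0.780000) = 1.594552
  f(a) × f(c) < 0, new interval: [0.010000, 0.780000]
Iteration 3:
  c_3 = (0.010000 + 0.780000)/2 = 0.395000
  f(c_3) = f(0.395000) = -0.358370
  f(a) × f(c) ≥ 0, new interval: [0.395000, 0.780000]

After 3 iteration(s), the approximation is c_3 = 0.395000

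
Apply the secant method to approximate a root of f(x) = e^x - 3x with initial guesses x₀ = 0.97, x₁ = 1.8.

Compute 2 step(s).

f(x) = e^x - 3x
x₀ = 0.97, x₁ = 1.8

Secant formula: x_{n+1} = x_n - f(x_n)(x_n - x_{n-1})/(f(x_n) - f(x_{n-1}))

Iteration 1:
  f(0.970000) = -0.272056
  f(1.800000) = 0.649647
  x_2 = 1.800000 - 0.649647×(1.800000 - 0.970000)/(0.649647 - (-0.272056))
       = 1.214988
Iteration 2:
  f(1.800000) = 0.649647
  f(1.214988) = -0.274710
  x_3 = 1.214988 - (-0.274710)×(1.214988 - 1.800000)/(-0.274710 - 0.649647)
       = 1.388848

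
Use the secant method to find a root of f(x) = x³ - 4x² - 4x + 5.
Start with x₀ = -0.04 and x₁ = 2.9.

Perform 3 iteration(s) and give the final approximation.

f(x) = x³ - 4x² - 4x + 5
x₀ = -0.04, x₁ = 2.9

Secant formula: x_{n+1} = x_n - f(x_n)(x_n - x_{n-1})/(f(x_n) - f(x_{n-1}))

Iteration 1:
  f(-0.040000) = 5.153536
  f(2.900000) = -15.851000
  x_2 = 2.900000 - (-15.851000)×(2.900000 - (-0.040000))/(-15.851000 - 5.153536)
       = 0.681339
Iteration 2:
  f(2.900000) = -15.851000
  f(0.681339) = 0.734044
  x_3 = 0.681339 - 0.734044×(0.681339 - 2.900000)/(0.734044 - (-15.851000))
       = 0.779536
Iteration 3:
  f(0.681339) = 0.734044
  f(0.779536) = -0.075142
  x_4 = 0.779536 - (-0.075142)×(0.779536 - 0.681339)/(-0.075142 - 0.734044)
       = 0.770417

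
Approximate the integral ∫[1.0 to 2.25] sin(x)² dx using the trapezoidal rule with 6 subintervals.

f(x) = sin(x)²
a = 1.0, b = 2.25, n = 6
h = (b - a)/n = 0.208333

Trapezoidal rule: (h/2)[f(x₀) + 2f(x₁) + 2f(x₂) + ... + f(xₙ)]

x_0 = 1.0000, f(x_0) = 0.708073, coefficient = 1
x_1 = 1.2083, f(x_1) = 0.874274, coefficient = 2
x_2 = 1.4167, f(x_2) = 0.976432, coefficient = 2
x_3 = 1.6250, f(x_3) = 0.997065, coefficient = 2
x_4 = 1.8333, f(x_4) = 0.932643, coefficient = 2
x_5 = 2.0417, f(x_5) = 0.794191, coefficient = 2
x_6 = 2.2500, f(x_6) = 0.605398, coefficient = 1

I ≈ (0.208333/2) × 10.462681 = 1.089863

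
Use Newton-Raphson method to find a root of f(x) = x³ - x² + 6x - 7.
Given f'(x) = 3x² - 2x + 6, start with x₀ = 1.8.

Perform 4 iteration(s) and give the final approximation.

f(x) = x³ - x² + 6x - 7
f'(x) = 3x² - 2x + 6
x₀ = 1.8

Newton-Raphson formula: x_{n+1} = x_n - f(x_n)/f'(x_n)

Iteration 1:
  f(1.800000) = 6.392000
  f'(1.800000) = 12.120000
  x_1 = 1.800000 - 6.392000/12.120000 = 1.272607
Iteration 2:
  f(1.272607) = 1.077139
  f'(1.272607) = 8.313373
  x_2 = 1.272607 - 1.077139/8.313373 = 1.143040
Iteration 3:
  f(1.143040) = 0.045129
  f'(1.143040) = 7.633542
  x_3 = 1.143040 - 0.045129/7.633542 = 1.137128
Iteration 4:
  f(1.137128) = 0.000085
  f'(1.137128) = 7.604926
  x_4 = 1.137128 - 0.000085/7.604926 = 1.137117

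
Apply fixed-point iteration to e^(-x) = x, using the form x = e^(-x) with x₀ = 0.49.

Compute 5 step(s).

Equation: e^(-x) = x
Fixed-point form: x = e^(-x)
x₀ = 0.49

x_1 = g(0.490000) = 0.612626
x_2 = g(0.612626) = 0.541926
x_3 = g(0.541926) = 0.581627
x_4 = g(0.581627) = 0.558988
x_5 = g(0.558988) = 0.571787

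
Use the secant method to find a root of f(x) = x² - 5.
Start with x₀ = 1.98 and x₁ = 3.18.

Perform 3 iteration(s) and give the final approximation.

f(x) = x² - 5
x₀ = 1.98, x₁ = 3.18

Secant formula: x_{n+1} = x_n - f(x_n)(x_n - x_{n-1})/(f(x_n) - f(x_{n-1}))

Iteration 1:
  f(1.980000) = -1.079600
  f(3.180000) = 5.112400
  x_2 = 3.180000 - 5.112400×(3.180000 - 1.980000)/(5.112400 - (-1.079600))
       = 2.189225
Iteration 2:
  f(3.180000) = 5.112400
  f(2.189225) = -0.207295
  x_3 = 2.189225 - (-0.207295)×(2.189225 - 3.180000)/(-0.207295 - 5.112400)
       = 2.227833
Iteration 3:
  f(2.189225) = -0.207295
  f(2.227833) = -0.036761
  x_4 = 2.227833 - (-0.036761)×(2.227833 - 2.189225)/(-0.036761 - (-0.207295))
       = 2.236155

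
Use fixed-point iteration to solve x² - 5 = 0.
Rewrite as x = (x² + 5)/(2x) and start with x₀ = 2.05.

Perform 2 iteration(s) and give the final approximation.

Equation: x² - 5 = 0
Fixed-point form: x = (x² + 5)/(2x)
x₀ = 2.05

x_1 = g(2.050000) = 2.244512
x_2 = g(2.244512) = 2.236084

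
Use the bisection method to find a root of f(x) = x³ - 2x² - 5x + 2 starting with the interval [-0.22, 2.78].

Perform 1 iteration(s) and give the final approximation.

f(x) = x³ - 2x² - 5x + 2
Initial interval: [-0.22, 2.78]

Iteration 1:
  c_1 = (-0.220000 + 2.780000)/2 = 1.280000
  f(c_1) = f(1.280000) = -5.579648
  f(a) × f(c) < 0, new interval: [-0.220000, 1.280000]

After 1 iteration(s), the approximation is c_1 = 1.280000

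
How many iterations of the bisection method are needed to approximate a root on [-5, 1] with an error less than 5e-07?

We need (b-a)/2^n ≤ 5e-07
(1 - (-5))/2^n ≤ 5e-07
6/2^n ≤ 5e-07
2^n ≥ 12000000
n ≥ log₂(12000000) = 23.52
n ≥ 24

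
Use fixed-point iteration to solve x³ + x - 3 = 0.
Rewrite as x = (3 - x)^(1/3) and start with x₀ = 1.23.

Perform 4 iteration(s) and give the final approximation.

Equation: x³ + x - 3 = 0
Fixed-point form: x = (3 - x)^(1/3)
x₀ = 1.23

x_1 = g(1.230000) = 1.209645
x_2 = g(1.209645) = 1.214264
x_3 = g(1.214264) = 1.213219
x_4 = g(1.213219) = 1.213455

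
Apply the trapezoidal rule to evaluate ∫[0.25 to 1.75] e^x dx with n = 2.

f(x) = e^x
a = 0.25, b = 1.75, n = 2
h = (b - a)/n = 0.750000

Trapezoidal rule: (h/2)[f(x₀) + 2f(x₁) + 2f(x₂) + ... + f(xₙ)]

x_0 = 0.2500, f(x_0) = 1.284025, coefficient = 1
x_1 = 1.0000, f(x_1) = 2.718282, coefficient = 2
x_2 = 1.7500, f(x_2) = 5.754603, coefficient = 1

I ≈ (0.750000/2) × 12.475192 = 4.678197
Exact value: 4.470577
Error: 0.207620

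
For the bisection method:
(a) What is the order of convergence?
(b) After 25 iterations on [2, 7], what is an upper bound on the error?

(a) Bisection has linear (order 1) convergence; the error is halved each step.

(b) Error bound = (b-a)/2^n = (7 - 2)/2^{25}
    = 5/2^{25}

(a) 1 (linear); (b) error ≤ 1.49e-07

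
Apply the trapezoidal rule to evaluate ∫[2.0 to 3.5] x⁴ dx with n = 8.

f(x) = x⁴
a = 2.0, b = 3.5, n = 8
h = (b - a)/n = 0.187500

Trapezoidal rule: (h/2)[f(x₀) + 2f(x₁) + 2f(x₂) + ... + f(xₙ)]

x_0 = 2.0000, f(x_0) = 16.000000, coefficient = 1
x_1 = 2.1875, f(x_1) = 22.897720, coefficient = 2
x_2 = 2.3750, f(x_2) = 31.816650, coefficient = 2
x_3 = 2.5625, f(x_3) = 43.117691, coefficient = 2
x_4 = 2.7500, f(x_4) = 57.191406, coefficient = 2
x_5 = 2.9375, f(x_5) = 74.458023, coefficient = 2
x_6 = 3.1250, f(x_6) = 95.367432, coefficient = 2
x_7 = 3.3125, f(x_7) = 120.399185, coefficient = 2
x_8 = 3.5000, f(x_8) = 150.062500, coefficient = 1

I ≈ (0.187500/2) × 1056.558716 = 99.052380
Exact value: 98.643750
Error: 0.408630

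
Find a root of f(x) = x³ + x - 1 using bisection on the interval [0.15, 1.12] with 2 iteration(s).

f(x) = x³ + x - 1
Initial interval: [0.15, 1.12]

Iteration 1:
  c_1 = (0.150000 + 1.120000)/2 = 0.635000
  f(c_1) = f(0.635000) = -0.108952
  f(a) × f(c) ≥ 0, new interval: [0.635000, 1.120000]
Iteration 2:
  c_2 = (0.635000 + 1.120000)/2 = 0.877500
  f(c_2) = f(0.877500) = 0.553180
  f(a) × f(c) < 0, new interval: [0.635000, 0.877500]

After 2 iteration(s), the approximation is c_2 = 0.877500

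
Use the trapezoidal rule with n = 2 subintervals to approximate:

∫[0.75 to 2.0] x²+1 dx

f(x) = x²+1
a = 0.75, b = 2.0, n = 2
h = (b - a)/n = 0.625000

Trapezoidal rule: (h/2)[f(x₀) + 2f(x₁) + 2f(x₂) + ... + f(xₙ)]

x_0 = 0.7500, f(x_0) = 1.562500, coefficient = 1
x_1 = 1.3750, f(x_1) = 2.890625, coefficient = 2
x_2 = 2.0000, f(x_2) = 5.000000, coefficient = 1

I ≈ (0.625000/2) × 12.343750 = 3.857422
Exact value: 3.776042
Error: 0.081380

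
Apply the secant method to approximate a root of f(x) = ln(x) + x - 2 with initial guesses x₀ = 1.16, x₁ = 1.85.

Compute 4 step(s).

f(x) = ln(x) + x - 2
x₀ = 1.16, x₁ = 1.85

Secant formula: x_{n+1} = x_n - f(x_n)(x_n - x_{n-1})/(f(x_n) - f(x_{n-1}))

Iteration 1:
  f(1.160000) = -0.691580
  f(1.850000) = 0.465186
  x_2 = 1.850000 - 0.465186×(1.850000 - 1.160000)/(0.465186 - (-0.691580))
       = 1.572521
Iteration 2:
  f(1.850000) = 0.465186
  f(1.572521) = 0.025201
  x_3 = 1.572521 - 0.025201×(1.572521 - 1.850000)/(0.025201 - 0.465186)
       = 1.556628
Iteration 3:
  f(1.572521) = 0.025201
  f(1.556628) = -0.000850
  x_4 = 1.556628 - (-0.000850)×(1.556628 - 1.572521)/(-0.000850 - 0.025201)
       = 1.557147
Iteration 4:
  f(1.556628) = -0.000850
  f(1.557147) = 0.000002
  x_5 = 1.557147 - 0.000002×(1.557147 - 1.556628)/(0.000002 - (-0.000850))
       = 1.557146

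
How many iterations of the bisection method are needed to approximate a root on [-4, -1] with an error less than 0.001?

We need (b-a)/2^n ≤ 0.001
(-1 - (-4))/2^n ≤ 0.001
3/2^n ≤ 0.001
2^n ≥ 3000
n ≥ log₂(3000) = 11.55
n ≥ 12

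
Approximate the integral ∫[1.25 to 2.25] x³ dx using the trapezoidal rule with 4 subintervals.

f(x) = x³
a = 1.25, b = 2.25, n = 4
h = (b - a)/n = 0.250000

Trapezoidal rule: (h/2)[f(x₀) + 2f(x₁) + 2f(x₂) + ... + f(xₙ)]

x_0 = 1.2500, f(x_0) = 1.953125, coefficient = 1
x_1 = 1.5000, f(x_1) = 3.375000, coefficient = 2
x_2 = 1.7500, f(x_2) = 5.359375, coefficient = 2
x_3 = 2.0000, f(x_3) = 8.000000, coefficient = 2
x_4 = 2.2500, f(x_4) = 11.390625, coefficient = 1

I ≈ (0.250000/2) × 46.812500 = 5.851562
Exact value: 5.796875
Error: 0.054688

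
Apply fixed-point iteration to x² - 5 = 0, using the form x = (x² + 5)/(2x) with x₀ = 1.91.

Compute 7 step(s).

Equation: x² - 5 = 0
Fixed-point form: x = (x² + 5)/(2x)
x₀ = 1.91

x_1 = g(1.910000) = 2.263901
x_2 = g(2.263901) = 2.236239
x_3 = g(2.236239) = 2.236068
x_4 = g(2.236068) = 2.236068
x_5 = g(2.236068) = 2.236068
x_6 = g(2.236068) = 2.236068
x_7 = g(2.236068) = 2.236068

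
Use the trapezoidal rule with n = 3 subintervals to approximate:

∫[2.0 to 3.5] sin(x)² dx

f(x) = sin(x)²
a = 2.0, b = 3.5, n = 3
h = (b - a)/n = 0.500000

Trapezoidal rule: (h/2)[f(x₀) + 2f(x₁) + 2f(x₂) + ... + f(xₙ)]

x_0 = 2.0000, f(x_0) = 0.826822, coefficient = 1
x_1 = 2.5000, f(x_1) = 0.358169, coefficient = 2
x_2 = 3.0000, f(x_2) = 0.019915, coefficient = 2
x_3 = 3.5000, f(x_3) = 0.123049, coefficient = 1

I ≈ (0.500000/2) × 1.706038 = 0.426510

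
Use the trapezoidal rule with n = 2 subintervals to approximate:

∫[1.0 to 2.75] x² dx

f(x) = x²
a = 1.0, b = 2.75, n = 2
h = (b - a)/n = 0.875000

Trapezoidal rule: (h/2)[f(x₀) + 2f(x₁) + 2f(x₂) + ... + f(xₙ)]

x_0 = 1.0000, f(x_0) = 1.000000, coefficient = 1
x_1 = 1.8750, f(x_1) = 3.515625, coefficient = 2
x_2 = 2.7500, f(x_2) = 7.562500, coefficient = 1

I ≈ (0.875000/2) × 15.593750 = 6.822266
Exact value: 6.598958
Error: 0.223307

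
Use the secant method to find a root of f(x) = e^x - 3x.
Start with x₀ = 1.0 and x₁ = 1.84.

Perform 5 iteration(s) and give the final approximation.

f(x) = e^x - 3x
x₀ = 1.0, x₁ = 1.84

Secant formula: x_{n+1} = x_n - f(x_n)(x_n - x_{n-1})/(f(x_n) - f(x_{n-1}))

Iteration 1:
  f(1.000000) = -0.281718
  f(1.840000) = 0.776538
  x_2 = 1.840000 - 0.776538×(1.840000 - 1.000000)/(0.776538 - (-0.281718))
       = 1.223616
Iteration 2:
  f(1.840000) = 0.776538
  f(1.223616) = -0.271390
  x_3 = 1.223616 - (-0.271390)×(1.223616 - 1.840000)/(-0.271390 - 0.776538)
       = 1.383246
Iteration 3:
  f(1.223616) = -0.271390
  f(1.383246) = -0.161913
  x_4 = 1.383246 - (-0.161913)×(1.383246 - 1.223616)/(-0.161913 - (-0.271390))
       = 1.619333
Iteration 4:
  f(1.383246) = -0.161913
  f(1.619333) = 0.191723
  x_5 = 1.619333 - 0.191723×(1.619333 - 1.383246)/(0.191723 - (-0.161913))
       = 1.491339
Iteration 5:
  f(1.619333) = 0.191723
  f(1.491339) = -0.030976
  x_6 = 1.491339 - (-0.030976)×(1.491339 - 1.619333)/(-0.030976 - 0.191723)
       = 1.509142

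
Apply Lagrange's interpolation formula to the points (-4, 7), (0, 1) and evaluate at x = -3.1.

Lagrange interpolation formula:
P(x) = Σ yᵢ × Lᵢ(x)
where Lᵢ(x) = Π_{j≠i} (x - xⱼ)/(xᵢ - xⱼ)

L_0(-3.1) = (-3.1 - 0)/(-4 - 0) = 0.775000
L_1(-3.1) = (-3.1 - (-4))/(0 - (-4)) = 0.225000

P(-3.1) = 7×L_0(-3.1) + 1×L_1(-3.1)
P(-3.1) = 5.650000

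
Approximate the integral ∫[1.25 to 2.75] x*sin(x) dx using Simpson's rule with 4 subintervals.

f(x) = x*sin(x)
a = 1.25, b = 2.75, n = 4
h = (b - a)/n = 0.375000

Simpson's rule: (h/3)[f(x₀) + 4f(x₁) + 2f(x₂) + ... + f(xₙ)]

x_0 = 1.2500, f(x_0) = 1.186231, coefficient = 1
x_1 = 1.6250, f(x_1) = 1.622613, coefficient = 4
x_2 = 2.0000, f(x_2) = 1.818595, coefficient = 2
x_3 = 2.3750, f(x_3) = 1.647502, coefficient = 4
x_4 = 2.7500, f(x_4) = 1.049568, coefficient = 1

I ≈ (0.375000/3) × 18.953450 = 2.369181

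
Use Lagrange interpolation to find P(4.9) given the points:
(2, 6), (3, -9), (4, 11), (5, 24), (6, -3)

Lagrange interpolation formula:
P(x) = Σ yᵢ × Lᵢ(x)
where Lᵢ(x) = Π_{j≠i} (x - xⱼ)/(xᵢ - xⱼ)

L_0(4.9) = (4.9 - 3)/(2 - 3) × (4.9 - 4)/(2 - 4) × (4.9 - 5)/(2 - 5) × (4.9 - 6)/(2 - 6) = 0.007837
L_1(4.9) = (4.9 - 2)/(3 - 2) × (4.9 - 4)/(3 - 4) × (4.9 - 5)/(3 - 5) × (4.9 - 6)/(3 - 6) = -0.047850
L_2(4.9) = (4.9 - 2)/(4 - 2) × (4.9 - 3)/(4 - 3) × (4.9 - 5)/(4 - 5) × (4.9 - 6)/(4 - 6) = 0.151525
L_3(4.9) = (4.9 - 2)/(5 - 2) × (4.9 - 3)/(5 - 3) × (4.9 - 4)/(5 - 4) × (4.9 - 6)/(5 - 6) = 0.909150
L_4(4.9) = (4.9 - 2)/(6 - 2) × (4.9 - 3)/(6 - 3) × (4.9 - 4)/(6 - 4) × (4.9 - 5)/(6 - 5) = -0.020662

P(4.9) = 6×L_0(4.9) + (-9)×L_1(4.9) + 11×L_2(4.9) + 24×L_3(4.9) + (-3)×L_4(4.9)
P(4.9) = 24.026038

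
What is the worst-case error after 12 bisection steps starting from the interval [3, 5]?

Bisection error bound: |error| ≤ (b-a)/2^n
|error| ≤ (5 - 3)/2^12 = 2/2^12
|error| ≤ 0.0004882812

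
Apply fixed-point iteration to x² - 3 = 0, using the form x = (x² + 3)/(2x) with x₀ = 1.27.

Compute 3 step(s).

Equation: x² - 3 = 0
Fixed-point form: x = (x² + 3)/(2x)
x₀ = 1.27

x_1 = g(1.270000) = 1.816102
x_2 = g(1.816102) = 1.733996
x_3 = g(1.733996) = 1.732052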